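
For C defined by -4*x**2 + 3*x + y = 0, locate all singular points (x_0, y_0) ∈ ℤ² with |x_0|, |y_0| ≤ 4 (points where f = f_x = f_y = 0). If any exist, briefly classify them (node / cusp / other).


No singular points in the scanned grid; C is smooth there.

Compute partial derivatives:
  f_x = 3 - 8*x.
  f_y = 1.
f_y = 1 is a nonzero constant, so f_y never vanishes: no point (x, y) can satisfy f = f_x = f_y = 0. In particular no (x, y) ∈ {−4, ..., 4}² is singular; the curve is smooth.


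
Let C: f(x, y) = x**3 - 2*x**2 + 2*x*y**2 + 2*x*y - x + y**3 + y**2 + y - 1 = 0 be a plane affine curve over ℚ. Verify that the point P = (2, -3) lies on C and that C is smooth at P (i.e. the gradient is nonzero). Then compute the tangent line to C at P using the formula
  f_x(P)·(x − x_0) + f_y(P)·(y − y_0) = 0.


Tangent line at P: 15*x + 2*y - 24 = 0.

Step 1: f(2, -3) = 0, so P lies on C.
Step 2: partial derivatives
  f_x(x, y) = 3*x**2 - 4*x + 2*y**2 + 2*y - 1, f_y(x, y) = 4*x*y + 2*x + 3*y**2 + 2*y + 1.
  f_x(P) = 15, f_y(P) = 2 (gradient nonzero, so P is smooth).
Step 3: tangent line at P: 15·(x − 2) + 2·(y − -3) = 0.
Expanding: 15*x + 2*y - 24 = 0.


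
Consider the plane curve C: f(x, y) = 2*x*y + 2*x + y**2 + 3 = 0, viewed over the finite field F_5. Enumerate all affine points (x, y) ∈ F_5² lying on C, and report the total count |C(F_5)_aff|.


Affine F_5-points: {(1, 0), (1, 3), (3, 2), (4, 1)}; count = 4.

For each of the 25 pairs (x, y) ∈ F_5², evaluate f(x, y) mod 5. Record the zeros.
  x = 0: [0↦3, 1↦4, 2↦2, 3↦2, 4↦4]  zeros at y ∈ ∅
  x = 1: [0↦0, 1↦3, 2↦3, 3↦0, 4↦4]  zeros at y ∈ {0, 3}
  x = 2: [0↦2, 1↦2, 2↦4, 3↦3, 4↦4]  zeros at y ∈ ∅
  x = 3: [0↦4, 1↦1, 2↦0, 3↦1, 4↦4]  zeros at y ∈ {2}
  x = 4: [0↦1, 1↦0, 2↦1, 3↦4, 4↦4]  zeros at y ∈ {1}
Collecting zeros: affine points = {(1, 0), (1, 3), (3, 2), (4, 1)}.
Total count |C(F_5)_aff| = 4.


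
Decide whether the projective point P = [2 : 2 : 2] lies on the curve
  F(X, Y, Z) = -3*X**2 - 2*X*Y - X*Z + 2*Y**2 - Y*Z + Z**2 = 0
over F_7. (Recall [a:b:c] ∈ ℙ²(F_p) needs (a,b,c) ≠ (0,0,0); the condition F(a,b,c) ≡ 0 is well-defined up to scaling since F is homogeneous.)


F(2,2,2) ≡ 5 (mod 7); P is NOT on the curve.

Evaluate F(2, 2, 2) term-by-term (mod 7).
  -3*X**2 ↦ -3·4·1·1 = -12
  -2*X*Y ↦ -2·2·2·1 = -8
  -X*Z ↦ -1·2·1·2 = -4
  2*Y**2 ↦ 2·1·4·1 = 8
  -Y*Z ↦ -1·1·2·2 = -4
  Z**2 ↦ 1·1·1·4 = 4
Sum: F(2, 2, 2) = (-12) + (-8) + (-4) + (8) + (-4) + (4) = -16.
Reducing mod 7: -16 ≡ 5 (mod 7).
Since F(a, b, c) ≡ 5 ≠ 0 (mod 7), P does NOT lie on the curve.


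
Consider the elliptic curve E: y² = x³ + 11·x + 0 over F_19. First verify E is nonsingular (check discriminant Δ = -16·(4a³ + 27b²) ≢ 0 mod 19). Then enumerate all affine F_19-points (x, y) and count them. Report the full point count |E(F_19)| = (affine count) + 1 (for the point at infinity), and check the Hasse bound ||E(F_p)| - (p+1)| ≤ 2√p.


Affine points = {(0, 0), (2, 7), (2, 12), (5, 3), (5, 16), (6, 4), (6, 15), (8, 7), (8, 12), (9, 7), (9, 12), (12, 6), (12, 13), (15, 5), (15, 14), (16, 4), (16, 15), (18, 8), (18, 11)}; affine count = 19; |E(F_19)| = 20.

Discriminant check: Δ ∝ 4a³ + 27b² = 4·11³ + 27·0² = 4·1331 + 27·0 ≡ 4 (mod 19). Nonzero ⇒ E is nonsingular.
For each x ∈ F_19, compute rhs = x³ + 11·x + 0 mod 19, then count y ∈ F_19 with y² ≡ rhs.
  x = 0: rhs = 0, matching y values: 0 (1 points).
  x = 1: rhs = 12, matching y values: none (0 points).
  x = 2: rhs = 11, matching y values: 7, 12 (2 points).
  x = 3: rhs = 3, matching y values: none (0 points).
  x = 4: rhs = 13, matching y values: none (0 points).
  x = 5: rhs = 9, matching y values: 3, 16 (2 points).
  x = 6: rhs = 16, matching y values: 4, 15 (2 points).
  x = 7: rhs = 2, matching y values: none (0 points).
  x = 8: rhs = 11, matching y values: 7, 12 (2 points).
  x = 9: rhs = 11, matching y values: 7, 12 (2 points).
  x = 10: rhs = 8, matching y values: none (0 points).
  x = 11: rhs = 8, matching y values: none (0 points).
  x = 12: rhs = 17, matching y values: 6, 13 (2 points).
  x = 13: rhs = 3, matching y values: none (0 points).
  x = 14: rhs = 10, matching y values: none (0 points).
  x = 15: rhs = 6, matching y values: 5, 14 (2 points).
  x = 16: rhs = 16, matching y values: 4, 15 (2 points).
  x = 17: rhs = 8, matching y values: none (0 points).
  x = 18: rhs = 7, matching y values: 8, 11 (2 points).
Total affine count: 19.
Full point count |E(F_19)| = 19 + 1 = 20.
Hasse bound: |20 − (19+1)| = |0| = 0 ≤ 2√19 ≈ 8.7178 ✓.


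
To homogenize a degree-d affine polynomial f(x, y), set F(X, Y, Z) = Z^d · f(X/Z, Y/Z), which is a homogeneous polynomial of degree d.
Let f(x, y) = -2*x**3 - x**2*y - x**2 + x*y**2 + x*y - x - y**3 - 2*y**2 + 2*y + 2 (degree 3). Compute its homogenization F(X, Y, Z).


F(X, Y, Z) = -2*X**3 - X**2*Y - X**2*Z + X*Y**2 + X*Y*Z - X*Z**2 - Y**3 - 2*Y**2*Z + 2*Y*Z**2 + 2*Z**3

deg(f) = 3.
Substitute x = X/Z, y = Y/Z into f, then multiply by Z^3.
  monomial -2·x^3·y^0 ↦ -2·X^3·Y^0·Z^0.
  monomial -1·x^2·y^1 ↦ -1·X^2·Y^1·Z^0.
  monomial -1·x^2·y^0 ↦ -1·X^2·Y^0·Z^1.
  monomial 1·x^1·y^2 ↦ 1·X^1·Y^2·Z^0.
  monomial 1·x^1·y^1 ↦ 1·X^1·Y^1·Z^1.
  monomial -1·x^1·y^0 ↦ -1·X^1·Y^0·Z^2.
  monomial -1·x^0·y^3 ↦ -1·X^0·Y^3·Z^0.
  monomial -2·x^0·y^2 ↦ -2·X^0·Y^2·Z^1.
  monomial 2·x^0·y^1 ↦ 2·X^0·Y^1·Z^2.
  monomial 2·x^0·y^0 ↦ 2·X^0·Y^0·Z^3.
Collecting: F(X, Y, Z) = -2*X**3 - X**2*Y - X**2*Z + X*Y**2 + X*Y*Z - X*Z**2 - Y**3 - 2*Y**2*Z + 2*Y*Z**2 + 2*Z**3.


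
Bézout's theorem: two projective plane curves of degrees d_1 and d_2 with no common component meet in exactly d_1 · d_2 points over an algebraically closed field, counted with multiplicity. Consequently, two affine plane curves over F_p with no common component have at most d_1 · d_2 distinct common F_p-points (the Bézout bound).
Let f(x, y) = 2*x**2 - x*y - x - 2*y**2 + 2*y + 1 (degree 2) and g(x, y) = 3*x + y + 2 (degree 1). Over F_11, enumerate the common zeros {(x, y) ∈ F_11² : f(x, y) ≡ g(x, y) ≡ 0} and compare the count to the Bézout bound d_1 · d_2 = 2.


Common zeros: {(0, 9), (2, 3)}; count = 2; Bézout bound = 2.

deg(f) = 2, deg(g) = 1, so Bézout bound = 2.
Scan x ∈ F_11. For each x, list the y ∈ F_11 with f(x, y) ≡ 0 and those with g(x, y) ≡ 0 (mod 11); the common zeros in that column are the intersection.
  x = 0: f ≡ 0 at y ∈ {3, 9}; g ≡ 0 at y ∈ {9}; common: {9}.
  x = 1: f ≡ 0 at y ∈ ∅; g ≡ 0 at y ∈ {6}; common: ∅.
  x = 2: f ≡ 0 at y ∈ {3, 8}; g ≡ 0 at y ∈ {3}; common: {3}.
  x = 3: f ≡ 0 at y ∈ ∅; g ≡ 0 at y ∈ {0}; common: ∅.
  x = 4: f ≡ 0 at y ∈ {4, 6}; g ≡ 0 at y ∈ {8}; common: ∅.
  x = 5: f ≡ 0 at y ∈ {6, 9}; g ≡ 0 at y ∈ {5}; common: ∅.
  x = 6: f ≡ 0 at y ∈ ∅; g ≡ 0 at y ∈ {2}; common: ∅.
  x = 7: f ≡ 0 at y ∈ ∅; g ≡ 0 at y ∈ {10}; common: ∅.
  x = 8: f ≡ 0 at y ∈ {0, 8}; g ≡ 0 at y ∈ {7}; common: ∅.
  x = 9: f ≡ 0 at y ∈ {0, 2}; g ≡ 0 at y ∈ {4}; common: ∅.
  x = 10: f ≡ 0 at y ∈ ∅; g ≡ 0 at y ∈ {1}; common: ∅.
Collecting: common zeros = {(0, 9), (2, 3)}, so the count is 2.
Comparison with the Bézout bound: 2 ≤ 2 = deg(f)·deg(g), as expected for curves with no common component (the bound is attained).


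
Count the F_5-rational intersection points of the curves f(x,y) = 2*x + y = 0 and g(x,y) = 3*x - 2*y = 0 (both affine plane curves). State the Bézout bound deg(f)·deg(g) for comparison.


Common zeros: {(0, 0)}; count = 1; Bézout bound = 1.

deg(f) = 1, deg(g) = 1, so Bézout bound = 1.
Scan x ∈ F_5. For each x, list the y ∈ F_5 with f(x, y) ≡ 0 and those with g(x, y) ≡ 0 (mod 5); the common zeros in that column are the intersection.
  x = 0: f ≡ 0 at y ∈ {0}; g ≡ 0 at y ∈ {0}; common: {0}.
  x = 1: f ≡ 0 at y ∈ {3}; g ≡ 0 at y ∈ {4}; common: ∅.
  x = 2: f ≡ 0 at y ∈ {1}; g ≡ 0 at y ∈ {3}; common: ∅.
  x = 3: f ≡ 0 at y ∈ {4}; g ≡ 0 at y ∈ {2}; common: ∅.
  x = 4: f ≡ 0 at y ∈ {2}; g ≡ 0 at y ∈ {1}; common: ∅.
Collecting: common zeros = {(0, 0)}, so the count is 1.
Comparison with the Bézout bound: 1 ≤ 1 = deg(f)·deg(g), as expected for curves with no common component (the bound is attained).


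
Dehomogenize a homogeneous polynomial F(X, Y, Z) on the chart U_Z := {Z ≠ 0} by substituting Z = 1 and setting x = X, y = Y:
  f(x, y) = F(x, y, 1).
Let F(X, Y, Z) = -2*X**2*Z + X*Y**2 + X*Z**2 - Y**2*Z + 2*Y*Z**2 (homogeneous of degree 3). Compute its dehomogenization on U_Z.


f(x, y) = -2*x**2 + x*y**2 + x - y**2 + 2*y

On U_Z we set Z = 1. Each monomial c·X^i·Y^j·Z^k in F becomes c·x^i·y^j·1^k = c·x^i·y^j.
Substituting Z = 1: F(X, Y, 1) = -2*x**2 + x*y**2 + x - y**2 + 2*y.
Note: deg(f) ≤ deg(F) = 3; strict inequality happens when F is divisible by Z (lost terms).


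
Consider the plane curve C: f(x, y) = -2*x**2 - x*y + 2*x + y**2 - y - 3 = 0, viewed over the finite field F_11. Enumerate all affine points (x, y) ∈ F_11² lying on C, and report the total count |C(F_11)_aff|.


Affine F_11-points: {(1, 3), (1, 10), (2, 6), (2, 8), (4, 2), (4, 3), (6, 8), (6, 10), (7, 2), (7, 6)}; count = 10.

For each of the 121 pairs (x, y) ∈ F_11², evaluate f(x, y) mod 11. Record the zeros.
  x = 0: [0↦8, 1↦8, 2↦10, 3↦3, 4↦9, 5↦6, 6↦5, 7↦6, 8↦9, 9↦3, 10↦10]  zeros at y ∈ ∅
  x = 1: [0↦8, 1↦7, 2↦8, 3↦0, 4↦5, 5↦1, 6↦10, 7↦10, 8↦1, 9↦5, 10↦0]  zeros at y ∈ {3, 10}
  x = 2: [0↦4, 1↦2, 2↦2, 3↦4, 4↦8, 5↦3, 6↦0, 7↦10, 8↦0, 9↦3, 10↦8]  zeros at y ∈ {6, 8}
  x = 3: [0↦7, 1↦4, 2↦3, 3↦4, 4↦7, 5↦1, 6↦8, 7↦6, 8↦6, 9↦8, 10↦1]  zeros at y ∈ ∅
  x = 4: [0↦6, 1↦2, 2↦0, 3↦0, 4↦2, 5↦6, 6↦1, 7↦9, 8↦8, 9↦9, 10↦1]  zeros at y ∈ {2, 3}
  x = 5: [0↦1, 1↦7, 2↦4, 3↦3, 4↦4, 5↦7, 6↦1, 7↦8, 8↦6, 9↦6, 10↦8]  zeros at y ∈ ∅
  x = 6: [0↦3, 1↦8, 2↦4, 3↦2, 4↦2, 5↦4, 6↦8, 7↦3, 8↦0, 9↦10, 10↦0]  zeros at y ∈ {8, 10}
  x = 7: [0↦1, 1↦5, 2↦0, 3↦8, 4↦7, 5↦8, 6↦0, 7↦5, 8↦1, 9↦10, 10↦10]  zeros at y ∈ {2, 6}
  x = 8: [0↦6, 1↦9, 2↦3, 3↦10, 4↦8, 5↦8, 6↦10, 7↦3, 8↦9, 9↦6, 10↦5]  zeros at y ∈ ∅
  x = 9: [0↦7, 1↦9, 2↦2, 3↦8, 4↦5, 5↦4, 6↦5, 7↦8, 8↦2, 9↦9, 10↦7]  zeros at y ∈ ∅
  x = 10: [0↦4, 1↦5, 2↦8, 3↦2, 4↦9, 5↦7, 6↦7, 7↦9, 8↦2, 9↦8, 10↦5]  zeros at y ∈ ∅
Collecting zeros: affine points = {(1, 3), (1, 10), (2, 6), (2, 8), (4, 2), (4, 3), (6, 8), (6, 10), (7, 2), (7, 6)}.
Total count |C(F_11)_aff| = 10.


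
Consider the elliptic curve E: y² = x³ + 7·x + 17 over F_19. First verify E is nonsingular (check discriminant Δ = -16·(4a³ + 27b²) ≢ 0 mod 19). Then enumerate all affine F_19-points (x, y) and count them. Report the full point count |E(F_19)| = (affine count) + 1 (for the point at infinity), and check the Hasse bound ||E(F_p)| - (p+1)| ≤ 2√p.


Affine points = {(0, 6), (0, 13), (1, 5), (1, 14), (2, 1), (2, 18), (5, 5), (5, 14), (6, 3), (6, 16), (9, 7), (9, 12), (10, 2), (10, 17), (11, 0), (12, 9), (12, 10), (13, 5), (13, 14), (14, 3), (14, 16), (15, 1), (15, 18), (16, 8), (16, 11), (18, 3), (18, 16)}; affine count = 27; |E(F_19)| = 28.

Discriminant check: Δ ∝ 4a³ + 27b² = 4·7³ + 27·17² = 4·343 + 27·289 ≡ 17 (mod 19). Nonzero ⇒ E is nonsingular.
For each x ∈ F_19, compute rhs = x³ + 7·x + 17 mod 19, then count y ∈ F_19 with y² ≡ rhs.
  x = 0: rhs = 17, matching y values: 6, 13 (2 points).
  x = 1: rhs = 6, matching y values: 5, 14 (2 points).
  x = 2: rhs = 1, matching y values: 1, 18 (2 points).
  x = 3: rhs = 8, matching y values: none (0 points).
  x = 4: rhs = 14, matching y values: none (0 points).
  x = 5: rhs = 6, matching y values: 5, 14 (2 points).
  x = 6: rhs = 9, matching y values: 3, 16 (2 points).
  x = 7: rhs = 10, matching y values: none (0 points).
  x = 8: rhs = 15, matching y values: none (0 points).
  x = 9: rhs = 11, matching y values: 7, 12 (2 points).
  x = 10: rhs = 4, matching y values: 2, 17 (2 points).
  x = 11: rhs = 0, matching y values: 0 (1 points).
  x = 12: rhs = 5, matching y values: 9, 10 (2 points).
  x = 13: rhs = 6, matching y values: 5, 14 (2 points).
  x = 14: rhs = 9, matching y values: 3, 16 (2 points).
  x = 15: rhs = 1, matching y values: 1, 18 (2 points).
  x = 16: rhs = 7, matching y values: 8, 11 (2 points).
  x = 17: rhs = 14, matching y values: none (0 points).
  x = 18: rhs = 9, matching y values: 3, 16 (2 points).
Total affine count: 27.
Full point count |E(F_19)| = 27 + 1 = 28.
Hasse bound: |28 − (19+1)| = |8| = 8 ≤ 2√19 ≈ 8.7178 ✓.


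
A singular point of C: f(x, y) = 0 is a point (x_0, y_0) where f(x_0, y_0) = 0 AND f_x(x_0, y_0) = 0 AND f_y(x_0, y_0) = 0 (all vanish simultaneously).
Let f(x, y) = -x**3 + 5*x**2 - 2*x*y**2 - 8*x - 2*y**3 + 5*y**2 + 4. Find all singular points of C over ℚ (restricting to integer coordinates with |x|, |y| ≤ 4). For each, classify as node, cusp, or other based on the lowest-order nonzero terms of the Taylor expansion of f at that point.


Singular points: {(2, 0)}; classification: node.

Compute partial derivatives:
  f_x = -3*x**2 + 10*x - 2*y**2 - 8.
  f_y = -4*x*y - 6*y**2 + 10*y.
Scan x_0 ∈ {−4, ..., 4}. For each x_0, f_y(x_0, y) is a polynomial in y; find its integer roots y ∈ {−4, ..., 4}, then test f_x and f at those candidates.
  x = -4: f_y(-4, y) = -6*y**2 + 26*y; vanishes at y ∈ {0}. (-4, 0): f_x = -96 ≠ 0.
  x = -3: f_y(-3, y) = -6*y**2 + 22*y; vanishes at y ∈ {0}. (-3, 0): f_x = -65 ≠ 0.
  x = -2: f_y(-2, y) = -6*y**2 + 18*y; vanishes at y ∈ {0, 3}. (-2, 0): f_x = -40 ≠ 0; (-2, 3): f_x = -58 ≠ 0.
  x = -1: f_y(-1, y) = -6*y**2 + 14*y; vanishes at y ∈ {0}. (-1, 0): f_x = -21 ≠ 0.
  x = 0: f_y(0, y) = -6*y**2 + 10*y; vanishes at y ∈ {0}. (0, 0): f_x = -8 ≠ 0.
  x = 1: f_y(1, y) = -6*y**2 + 6*y; vanishes at y ∈ {0, 1}. (1, 0): f_x = -1 ≠ 0; (1, 1): f_x = -3 ≠ 0.
  x = 2: f_y(2, y) = -6*y**2 + 2*y; vanishes at y ∈ {0}. (2, 0): f_x = 0, f = 0 — SINGULAR.
  x = 3: f_y(3, y) = -6*y**2 - 2*y; vanishes at y ∈ {0}. (3, 0): f_x = -5 ≠ 0.
  x = 4: f_y(4, y) = -6*y**2 - 6*y; vanishes at y ∈ {-1, 0}. (4, -1): f_x = -18 ≠ 0; (4, 0): f_x = -16 ≠ 0.
Only singular point on the grid: (2, 0).
Classify: substitute x = 2 + u, y = 0 + v and expand: f = -u**3 - u**2 - 2*u*v**2 - 2*v**3 + v**2.
No constant or linear terms (consistent with a singular point). Quadratic part: -u**2 + v**2. Cubic part: -u**3 - 2*u*v**2 - 2*v**3.
The quadratic part v**2 - u**2 = (v − u)(v + u) splits into two distinct linear factors, so there are two distinct tangent lines y − 0 = ±(x − 2) — this is a node (ordinary double point).
Classification: node.


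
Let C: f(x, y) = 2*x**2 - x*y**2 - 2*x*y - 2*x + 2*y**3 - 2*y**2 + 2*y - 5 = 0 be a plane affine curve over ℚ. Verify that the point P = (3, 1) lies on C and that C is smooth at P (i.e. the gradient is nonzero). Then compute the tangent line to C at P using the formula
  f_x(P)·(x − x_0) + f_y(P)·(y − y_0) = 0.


Tangent line at P: 7*x - 8*y - 13 = 0.

Step 1: f(3, 1) = 0, so P lies on C.
Step 2: partial derivatives
  f_x(x, y) = 4*x - y**2 - 2*y - 2, f_y(x, y) = -2*x*y - 2*x + 6*y**2 - 4*y + 2.
  f_x(P) = 7, f_y(P) = -8 (gradient nonzero, so P is smooth).
Step 3: tangent line at P: 7·(x − 3) + -8·(y − 1) = 0.
Expanding: 7*x - 8*y - 13 = 0.


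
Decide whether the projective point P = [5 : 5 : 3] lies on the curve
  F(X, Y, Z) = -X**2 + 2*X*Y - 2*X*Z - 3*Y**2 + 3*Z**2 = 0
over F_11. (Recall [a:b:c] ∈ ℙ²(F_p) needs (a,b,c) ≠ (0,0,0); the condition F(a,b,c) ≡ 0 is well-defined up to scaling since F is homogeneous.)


F(5,5,3) ≡ 2 (mod 11); P is NOT on the curve.

Evaluate F(5, 5, 3) term-by-term (mod 11).
  -X**2 ↦ -1·25·1·1 = -25
  2*X*Y ↦ 2·5·5·1 = 50
  -2*X*Z ↦ -2·5·1·3 = -30
  -3*Y**2 ↦ -3·1·25·1 = -75
  3*Z**2 ↦ 3·1·1·9 = 27
Sum: F(5, 5, 3) = (-25) + (50) + (-30) + (-75) + (27) = -53.
Reducing mod 11: -53 ≡ 2 (mod 11).
Since F(a, b, c) ≡ 2 ≠ 0 (mod 11), P does NOT lie on the curve.


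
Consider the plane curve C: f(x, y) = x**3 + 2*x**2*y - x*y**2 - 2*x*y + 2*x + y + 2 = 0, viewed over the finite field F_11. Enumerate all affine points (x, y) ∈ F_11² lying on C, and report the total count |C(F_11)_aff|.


Affine F_11-points: {(0, 9), (2, 3), (2, 5), (4, 4), (4, 5), (6, 5), (6, 7)}; count = 7.

For each of the 121 pairs (x, y) ∈ F_11², evaluate f(x, y) mod 11. Record the zeros.
  x = 0: [0↦2, 1↦3, 2↦4, 3↦5, 4↦6, 5↦7, 6↦8, 7↦9, 8↦10, 9↦0, 10↦1]  zeros at y ∈ {9}
  x = 1: [0↦5, 1↦5, 2↦3, 3↦10, 4↦4, 5↦7, 6↦8, 7↦7, 8↦4, 9↦10, 10↦3]  zeros at y ∈ ∅
  x = 2: [0↦3, 1↦6, 2↦5, 3↦0, 4↦2, 5↦0, 6↦5, 7↦6, 8↦3, 9↦7, 10↦7]  zeros at y ∈ {3, 5}
  x = 3: [0↦2, 1↦1, 2↦5, 3↦3, 4↦6, 5↦3, 6↦5, 7↦1, 8↦2, 9↦8, 10↦8]  zeros at y ∈ ∅
  x = 4: [0↦8, 1↦7, 2↦9, 3↦3, 4↦0, 5↦0, 6↦3, 7↦9, 8↦7, 9↦8, 10↦1]  zeros at y ∈ {4, 5}
  x = 5: [0↦5, 1↦8, 2↦1, 3↦6, 4↦1, 5↦8, 6↦5, 7↦3, 8↦2, 9↦2, 10↦3]  zeros at y ∈ ∅
  x = 6: [0↦10, 1↦10, 2↦9, 3↦7, 4↦4, 5↦0, 6↦6, 7↦0, 8↦4, 9↦7, 10↦9]  zeros at y ∈ {5, 7}
  x = 7: [0↦7, 1↦8, 2↦6, 3↦1, 4↦4, 5↦4, 6↦1, 7↦6, 8↦8, 9↦7, 10↦3]  zeros at y ∈ ∅
  x = 8: [0↦2, 1↦8, 2↦9, 3↦5, 4↦7, 5↦4, 6↦7, 7↦5, 8↦9, 9↦8, 10↦2]  zeros at y ∈ ∅
  x = 9: [0↦1, 1↦5, 2↦2, 3↦3, 4↦8, 5↦6, 6↦8, 7↦3, 8↦2, 9↦5, 10↦1]  zeros at y ∈ ∅
  x = 10: [0↦10, 1↦5, 2↦2, 3↦1, 4↦2, 5↦5, 6↦10, 7↦6, 8↦4, 9↦4, 10↦6]  zeros at y ∈ ∅
Collecting zeros: affine points = {(0, 9), (2, 3), (2, 5), (4, 4), (4, 5), (6, 5), (6, 7)}.
Total count |C(F_11)_aff| = 7.


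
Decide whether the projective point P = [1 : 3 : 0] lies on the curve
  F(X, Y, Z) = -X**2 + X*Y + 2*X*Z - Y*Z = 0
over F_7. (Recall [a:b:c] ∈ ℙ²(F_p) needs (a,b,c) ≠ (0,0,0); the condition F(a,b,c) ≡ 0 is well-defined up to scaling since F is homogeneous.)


F(1,3,0) ≡ 2 (mod 7); P is NOT on the curve.

Evaluate F(1, 3, 0) term-by-term (mod 7).
  -X**2 ↦ -1·1·1·1 = -1
  X*Y ↦ 1·1·3·1 = 3
  2*X*Z ↦ 2·1·1·0 = 0
  -Y*Z ↦ -1·1·3·0 = 0
Sum: F(1, 3, 0) = (-1) + (3) + (0) + (0) = 2.
Reducing mod 7: 2 ≡ 2 (mod 7).
Since F(a, b, c) ≡ 2 ≠ 0 (mod 7), P does NOT lie on the curve.


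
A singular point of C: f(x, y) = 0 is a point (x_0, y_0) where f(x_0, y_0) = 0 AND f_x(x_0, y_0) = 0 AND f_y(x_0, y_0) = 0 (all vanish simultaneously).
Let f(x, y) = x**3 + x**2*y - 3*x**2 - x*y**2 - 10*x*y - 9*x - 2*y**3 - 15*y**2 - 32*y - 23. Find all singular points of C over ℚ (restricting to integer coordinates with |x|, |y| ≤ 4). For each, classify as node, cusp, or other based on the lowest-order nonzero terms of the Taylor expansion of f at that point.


Singular points: {(2, -3)}; classification: cusp.

Compute partial derivatives:
  f_x = 3*x**2 + 2*x*y - 6*x - y**2 - 10*y - 9.
  f_y = x**2 - 2*x*y - 10*x - 6*y**2 - 30*y - 32.
Scan x_0 ∈ {−4, ..., 4}. For each x_0, f_y(x_0, y) is a polynomial in y; find its integer roots y ∈ {−4, ..., 4}, then test f_x and f at those candidates.
  x = -4: f_y(-4, y) = -6*y**2 - 22*y + 24; no integer root y with |y| ≤ 4.
  x = -3: f_y(-3, y) = -6*y**2 - 24*y + 7; no integer root y with |y| ≤ 4.
  x = -2: f_y(-2, y) = -6*y**2 - 26*y - 8; vanishes at y ∈ {-4}. (-2, -4): f_x = 55 ≠ 0.
  x = -1: f_y(-1, y) = -6*y**2 - 28*y - 21; no integer root y with |y| ≤ 4.
  x = 0: f_y(0, y) = -6*y**2 - 30*y - 32; no integer root y with |y| ≤ 4.
  x = 1: f_y(1, y) = -6*y**2 - 32*y - 41; no integer root y with |y| ≤ 4.
  x = 2: f_y(2, y) = -6*y**2 - 34*y - 48; vanishes at y ∈ {-3}. (2, -3): f_x = 0, f = 0 — SINGULAR.
  x = 3: f_y(3, y) = -6*y**2 - 36*y - 53; no integer root y with |y| ≤ 4.
  x = 4: f_y(4, y) = -6*y**2 - 38*y - 56; vanishes at y ∈ {-4}. (4, -4): f_x = 7 ≠ 0.
Only singular point on the grid: (2, -3).
Classify: substitute x = 2 + u, y = -3 + v and expand: f = u**3 + u**2*v - u*v**2 - 2*v**3 + v**2.
No constant or linear terms (consistent with a singular point). Quadratic part: v**2. Cubic part: u**3 + u**2*v - u*v**2 - 2*v**3.
The quadratic part v**2 is a perfect square, so there is a single (double) tangent line v = 0, i.e. y = -3. Restricting the cubic part to that line (v = 0) leaves u**3 ≠ 0, so f is not divisible by v and the branch is v² ≈ -u**3 to lowest order — this is a cusp.
Classification: cusp.


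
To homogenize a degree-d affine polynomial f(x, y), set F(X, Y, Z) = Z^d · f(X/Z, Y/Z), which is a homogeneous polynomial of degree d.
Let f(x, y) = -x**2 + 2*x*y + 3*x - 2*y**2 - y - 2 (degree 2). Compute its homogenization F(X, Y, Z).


F(X, Y, Z) = -X**2 + 2*X*Y + 3*X*Z - 2*Y**2 - Y*Z - 2*Z**2

deg(f) = 2.
Substitute x = X/Z, y = Y/Z into f, then multiply by Z^2.
  monomial -1·x^2·y^0 ↦ -1·X^2·Y^0·Z^0.
  monomial 2·x^1·y^1 ↦ 2·X^1·Y^1·Z^0.
  monomial 3·x^1·y^0 ↦ 3·X^1·Y^0·Z^1.
  monomial -2·x^0·y^2 ↦ -2·X^0·Y^2·Z^0.
  monomial -1·x^0·y^1 ↦ -1·X^0·Y^1·Z^1.
  monomial -2·x^0·y^0 ↦ -2·X^0·Y^0·Z^2.
Collecting: F(X, Y, Z) = -X**2 + 2*X*Y + 3*X*Z - 2*Y**2 - Y*Z - 2*Z**2.


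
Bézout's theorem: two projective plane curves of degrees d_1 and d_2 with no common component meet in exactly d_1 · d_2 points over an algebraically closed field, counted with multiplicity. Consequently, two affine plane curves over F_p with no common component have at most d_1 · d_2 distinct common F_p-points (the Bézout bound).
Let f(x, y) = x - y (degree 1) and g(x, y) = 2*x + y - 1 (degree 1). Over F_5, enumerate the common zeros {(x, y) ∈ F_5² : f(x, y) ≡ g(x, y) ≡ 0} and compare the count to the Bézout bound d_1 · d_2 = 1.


Common zeros: {(2, 2)}; count = 1; Bézout bound = 1.

deg(f) = 1, deg(g) = 1, so Bézout bound = 1.
Scan x ∈ F_5. For each x, list the y ∈ F_5 with f(x, y) ≡ 0 and those with g(x, y) ≡ 0 (mod 5); the common zeros in that column are the intersection.
  x = 0: f ≡ 0 at y ∈ {0}; g ≡ 0 at y ∈ {1}; common: ∅.
  x = 1: f ≡ 0 at y ∈ {1}; g ≡ 0 at y ∈ {4}; common: ∅.
  x = 2: f ≡ 0 at y ∈ {2}; g ≡ 0 at y ∈ {2}; common: {2}.
  x = 3: f ≡ 0 at y ∈ {3}; g ≡ 0 at y ∈ {0}; common: ∅.
  x = 4: f ≡ 0 at y ∈ {4}; g ≡ 0 at y ∈ {3}; common: ∅.
Collecting: common zeros = {(2, 2)}, so the count is 1.
Comparison with the Bézout bound: 1 ≤ 1 = deg(f)·deg(g), as expected for curves with no common component (the bound is attained).


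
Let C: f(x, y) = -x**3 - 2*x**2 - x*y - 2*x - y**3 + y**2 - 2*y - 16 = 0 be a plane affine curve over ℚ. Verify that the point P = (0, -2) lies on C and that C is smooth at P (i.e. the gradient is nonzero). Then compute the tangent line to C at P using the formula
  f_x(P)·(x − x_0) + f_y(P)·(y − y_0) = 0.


Tangent line at P: -18*y - 36 = 0.

Step 1: f(0, -2) = 0, so P lies on C.
Step 2: partial derivatives
  f_x(x, y) = -3*x**2 - 4*x - y - 2, f_y(x, y) = -x - 3*y**2 + 2*y - 2.
  f_x(P) = 0, f_y(P) = -18 (gradient nonzero, so P is smooth).
Step 3: tangent line at P: 0·(x − 0) + -18·(y − -2) = 0.
Expanding: -18*y - 36 = 0.


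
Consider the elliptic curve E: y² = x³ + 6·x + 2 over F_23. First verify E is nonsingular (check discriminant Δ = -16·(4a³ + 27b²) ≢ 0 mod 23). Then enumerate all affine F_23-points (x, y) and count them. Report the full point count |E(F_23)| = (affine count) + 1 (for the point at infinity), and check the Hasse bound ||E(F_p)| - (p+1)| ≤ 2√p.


Affine points = {(0, 5), (0, 18), (1, 3), (1, 20), (3, 1), (3, 22), (6, 1), (6, 22), (9, 7), (9, 16), (10, 2), (10, 21), (12, 10), (12, 13), (13, 0), (14, 1), (14, 22), (16, 10), (16, 13), (17, 7), (17, 16), (18, 10), (18, 13), (19, 11), (19, 12), (20, 7), (20, 16), (22, 8), (22, 15)}; affine count = 29; |E(F_23)| = 30.

Discriminant check: Δ ∝ 4a³ + 27b² = 4·6³ + 27·2² = 4·216 + 27·4 ≡ 6 (mod 23). Nonzero ⇒ E is nonsingular.
For each x ∈ F_23, compute rhs = x³ + 6·x + 2 mod 23, then count y ∈ F_23 with y² ≡ rhs.
  x = 0: rhs = 2, matching y values: 5, 18 (2 points).
  x = 1: rhs = 9, matching y values: 3, 20 (2 points).
  x = 2: rhs = 22, matching y values: none (0 points).
  x = 3: rhs = 1, matching y values: 1, 22 (2 points).
  x = 4: rhs = 21, matching y values: none (0 points).
  x = 5: rhs = 19, matching y values: none (0 points).
  x = 6: rhs = 1, matching y values: 1, 22 (2 points).
  x = 7: rhs = 19, matching y values: none (0 points).
  x = 8: rhs = 10, matching y values: none (0 points).
  x = 9: rhs = 3, matching y values: 7, 16 (2 points).
  x = 10: rhs = 4, matching y values: 2, 21 (2 points).
  x = 11: rhs = 19, matching y values: none (0 points).
  x = 12: rhs = 8, matching y values: 10, 13 (2 points).
  x = 13: rhs = 0, matching y values: 0 (1 points).
  x = 14: rhs = 1, matching y values: 1, 22 (2 points).
  x = 15: rhs = 17, matching y values: none (0 points).
  x = 16: rhs = 8, matching y values: 10, 13 (2 points).
  x = 17: rhs = 3, matching y values: 7, 16 (2 points).
  x = 18: rhs = 8, matching y values: 10, 13 (2 points).
  x = 19: rhs = 6, matching y values: 11, 12 (2 points).
  x = 20: rhs = 3, matching y values: 7, 16 (2 points).
  x = 21: rhs = 5, matching y values: none (0 points).
  x = 22: rhs = 18, matching y values: 8, 15 (2 points).
Total affine count: 29.
Full point count |E(F_23)| = 29 + 1 = 30.
Hasse bound: |30 − (23+1)| = |6| = 6 ≤ 2√23 ≈ 9.5917 ✓.


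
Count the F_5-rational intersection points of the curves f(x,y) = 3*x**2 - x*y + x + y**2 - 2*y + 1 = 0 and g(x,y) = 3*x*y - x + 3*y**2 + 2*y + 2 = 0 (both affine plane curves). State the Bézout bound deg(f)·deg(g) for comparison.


Common zeros: {(2, 0), (2, 4)}; count = 2; Bézout bound = 4.

deg(f) = 2, deg(g) = 2, so Bézout bound = 4.
Scan x ∈ F_5. For each x, list the y ∈ F_5 with f(x, y) ≡ 0 and those with g(x, y) ≡ 0 (mod 5); the common zeros in that column are the intersection.
  x = 0: f ≡ 0 at y ∈ {1}; g ≡ 0 at y ∈ {3}; common: ∅.
  x = 1: f ≡ 0 at y ∈ {0, 3}; g ≡ 0 at y ∈ ∅; common: ∅.
  x = 2: f ≡ 0 at y ∈ {0, 4}; g ≡ 0 at y ∈ {0, 4}; common: {0, 4}.
  x = 3: f ≡ 0 at y ∈ {2, 3}; g ≡ 0 at y ∈ ∅; common: ∅.
  x = 4: f ≡ 0 at y ∈ {2, 4}; g ≡ 0 at y ∈ {1}; common: ∅.
Collecting: common zeros = {(2, 0), (2, 4)}, so the count is 2.
Comparison with the Bézout bound: 2 ≤ 4 = deg(f)·deg(g), as expected for curves with no common component (the affine F_5-count falls short of the bound because intersections may lie at infinity, over extension fields, or carry multiplicity).


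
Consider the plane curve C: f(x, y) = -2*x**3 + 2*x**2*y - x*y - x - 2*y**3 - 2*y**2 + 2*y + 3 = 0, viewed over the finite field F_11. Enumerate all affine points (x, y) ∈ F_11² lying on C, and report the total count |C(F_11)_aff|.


Affine F_11-points: {(0, 8), (1, 0), (2, 1), (2, 4), (2, 5), (3, 2), (5, 1), (7, 2), (8, 9)}; count = 9.

For each of the 121 pairs (x, y) ∈ F_11², evaluate f(x, y) mod 11. Record the zeros.
  x = 0: [0↦3, 1↦1, 2↦5, 3↦3, 4↦5, 5↦10, 6↦6, 7↦3, 8↦0, 9↦7, 10↦1]  zeros at y ∈ {8}
  x = 1: [0↦0, 1↦10, 2↦4, 3↦3, 4↦6, 5↦1, 6↦9, 7↦7, 8↦5, 9↦2, 10↦8]  zeros at y ∈ {0}
  x = 2: [0↦7, 1↦0, 2↦10, 3↦3, 4↦0, 5↦0, 6↦2, 7↦5, 8↦8, 9↦10, 10↦10]  zeros at y ∈ {1, 4, 5}
  x = 3: [0↦1, 1↦3, 2↦0, 3↦2, 4↦8, 5↦6, 6↦6, 7↦7, 8↦8, 9↦8, 10↦6]  zeros at y ∈ {2}
  x = 4: [0↦3, 1↦7, 2↦6, 3↦10, 4↦7, 5↦7, 6↦9, 7↦1, 8↦4, 9↦6, 10↦6]  zeros at y ∈ ∅
  x = 5: [0↦1, 1↦0, 2↦5, 3↦4, 4↦7, 5↦2, 6↦10, 7↦8, 8↦6, 9↦3, 10↦9]  zeros at y ∈ {1}
  x = 6: [0↦5, 1↦3, 2↦7, 3↦5, 4↦7, 5↦1, 6↦8, 7↦5, 8↦2, 9↦9, 10↦3]  zeros at y ∈ ∅
  x = 7: [0↦3, 1↦4, 2↦0, 3↦1, 4↦6, 5↦3, 6↦2, 7↦2, 8↦2, 9↦1, 10↦9]  zeros at y ∈ {2}
  x = 8: [0↦5, 1↦2, 2↦5, 3↦2, 4↦3, 5↦7, 6↦2, 7↦9, 8↦5, 9↦0, 10↦4]  zeros at y ∈ {9}
  x = 9: [0↦10, 1↦7, 2↦10, 3↦7, 4↦8, 5↦1, 6↦7, 7↦3, 8↦10, 9↦5, 10↦9]  zeros at y ∈ ∅
  x = 10: [0↦6, 1↦7, 2↦3, 3↦4, 4↦9, 5↦6, 6↦5, 7↦5, 8↦5, 9↦4, 10↦1]  zeros at y ∈ ∅
Collecting zeros: affine points = {(0, 8), (1, 0), (2, 1), (2, 4), (2, 5), (3, 2), (5, 1), (7, 2), (8, 9)}.
Total count |C(F_11)_aff| = 9.


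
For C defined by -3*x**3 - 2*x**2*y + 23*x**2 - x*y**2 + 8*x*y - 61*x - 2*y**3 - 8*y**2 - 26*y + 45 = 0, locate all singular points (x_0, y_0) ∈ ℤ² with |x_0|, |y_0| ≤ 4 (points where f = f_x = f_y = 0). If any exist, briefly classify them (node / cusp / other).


Singular points: {(3, -2)}; classification: cusp.

Compute partial derivatives:
  f_x = -9*x**2 - 4*x*y + 46*x - y**2 + 8*y - 61.
  f_y = -2*x**2 - 2*x*y + 8*x - 6*y**2 - 16*y - 26.
Scan x_0 ∈ {−4, ..., 4}. For each x_0, f_y(x_0, y) is a polynomial in y; find its integer roots y ∈ {−4, ..., 4}, then test f_x and f at those candidates.
  x = -4: f_y(-4, y) = -6*y**2 - 8*y - 90; no integer root y with |y| ≤ 4.
  x = -3: f_y(-3, y) = -6*y**2 - 10*y - 68; no integer root y with |y| ≤ 4.
  x = -2: f_y(-2, y) = -6*y**2 - 12*y - 50; no integer root y with |y| ≤ 4.
  x = -1: f_y(-1, y) = -6*y**2 - 14*y - 36; no integer root y with |y| ≤ 4.
  x = 0: f_y(0, y) = -6*y**2 - 16*y - 26; no integer root y with |y| ≤ 4.
  x = 1: f_y(1, y) = -6*y**2 - 18*y - 20; no integer root y with |y| ≤ 4.
  x = 2: f_y(2, y) = -6*y**2 - 20*y - 18; no integer root y with |y| ≤ 4.
  x = 3: f_y(3, y) = -6*y**2 - 22*y - 20; vanishes at y ∈ {-2}. (3, -2): f_x = 0, f = 0 — SINGULAR.
  x = 4: f_y(4, y) = -6*y**2 - 24*y - 26; no integer root y with |y| ≤ 4.
Only singular point on the grid: (3, -2).
Classify: substitute x = 3 + u, y = -2 + v and expand: f = -3*u**3 - 2*u**2*v - u*v**2 - 2*v**3 + v**2.
No constant or linear terms (consistent with a singular point). Quadratic part: v**2. Cubic part: -3*u**3 - 2*u**2*v - u*v**2 - 2*v**3.
The quadratic part v**2 is a perfect square, so there is a single (double) tangent line v = 0, i.e. y = -2. Restricting the cubic part to that line (v = 0) leaves -3*u**3 ≠ 0, so f is not divisible by v and the branch is v² ≈ 3*u**3 to lowest order — this is a cusp.
Classification: cusp.


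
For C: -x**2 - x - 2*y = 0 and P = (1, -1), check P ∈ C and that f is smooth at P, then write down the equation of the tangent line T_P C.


Tangent line at P: -3*x - 2*y + 1 = 0.

Step 1: f(1, -1) = 0, so P lies on C.
Step 2: partial derivatives
  f_x(x, y) = -2*x - 1, f_y(x, y) = -2.
  f_x(P) = -3, f_y(P) = -2 (gradient nonzero, so P is smooth).
Step 3: tangent line at P: -3·(x − 1) + -2·(y − -1) = 0.
Expanding: -3*x - 2*y + 1 = 0.


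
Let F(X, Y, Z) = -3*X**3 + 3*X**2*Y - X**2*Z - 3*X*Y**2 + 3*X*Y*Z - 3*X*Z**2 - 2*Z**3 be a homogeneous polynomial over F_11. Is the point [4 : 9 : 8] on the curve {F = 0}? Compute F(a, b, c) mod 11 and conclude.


F(4,9,8) ≡ 5 (mod 11); P is NOT on the curve.

Evaluate F(4, 9, 8) term-by-term (mod 11).
  -3*X**3 ↦ -3·64·1·1 = -192
  3*X**2*Y ↦ 3·16·9·1 = 432
  -X**2*Z ↦ -1·16·1·8 = -128
  -3*X*Y**2 ↦ -3·4·81·1 = -972
  3*X*Y*Z ↦ 3·4·9·8 = 864
  -3*X*Z**2 ↦ -3·4·1·64 = -768
  -2*Z**3 ↦ -2·1·1·512 = -1024
Sum: F(4, 9, 8) = (-192) + (432) + (-128) + (-972) + (864) + (-768) + (-1024) = -1788.
Reducing mod 11: -1788 ≡ 5 (mod 11).
Since F(a, b, c) ≡ 5 ≠ 0 (mod 11), P does NOT lie on the curve.


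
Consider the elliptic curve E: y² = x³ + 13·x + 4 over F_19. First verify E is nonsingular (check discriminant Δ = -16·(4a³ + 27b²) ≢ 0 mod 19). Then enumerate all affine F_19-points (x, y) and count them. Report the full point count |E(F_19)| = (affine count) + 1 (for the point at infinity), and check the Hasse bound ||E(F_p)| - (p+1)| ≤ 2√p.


Affine points = {(0, 2), (0, 17), (2, 0), (4, 5), (4, 14), (5, 2), (5, 17), (7, 1), (7, 18), (12, 8), (12, 11), (14, 2), (14, 17), (18, 3), (18, 16)}; affine count = 15; |E(F_19)| = 16.

Discriminant check: Δ ∝ 4a³ + 27b² = 4·13³ + 27·4² = 4·2197 + 27·16 ≡ 5 (mod 19). Nonzero ⇒ E is nonsingular.
For each x ∈ F_19, compute rhs = x³ + 13·x + 4 mod 19, then count y ∈ F_19 with y² ≡ rhs.
  x = 0: rhs = 4, matching y values: 2, 17 (2 points).
  x = 1: rhs = 18, matching y values: none (0 points).
  x = 2: rhs = 0, matching y values: 0 (1 points).
  x = 3: rhs = 13, matching y values: none (0 points).
  x = 4: rhs = 6, matching y values: 5, 14 (2 points).
  x = 5: rhs = 4, matching y values: 2, 17 (2 points).
  x = 6: rhs = 13, matching y values: none (0 points).
  x = 7: rhs = 1, matching y values: 1, 18 (2 points).
  x = 8: rhs = 12, matching y values: none (0 points).
  x = 9: rhs = 14, matching y values: none (0 points).
  x = 10: rhs = 13, matching y values: none (0 points).
  x = 11: rhs = 15, matching y values: none (0 points).
  x = 12: rhs = 7, matching y values: 8, 11 (2 points).
  x = 13: rhs = 14, matching y values: none (0 points).
  x = 14: rhs = 4, matching y values: 2, 17 (2 points).
  x = 15: rhs = 2, matching y values: none (0 points).
  x = 16: rhs = 14, matching y values: none (0 points).
  x = 17: rhs = 8, matching y values: none (0 points).
  x = 18: rhs = 9, matching y values: 3, 16 (2 points).
Total affine count: 15.
Full point count |E(F_19)| = 15 + 1 = 16.
Hasse bound: |16 − (19+1)| = |-4| = 4 ≤ 2√19 ≈ 8.7178 ✓.


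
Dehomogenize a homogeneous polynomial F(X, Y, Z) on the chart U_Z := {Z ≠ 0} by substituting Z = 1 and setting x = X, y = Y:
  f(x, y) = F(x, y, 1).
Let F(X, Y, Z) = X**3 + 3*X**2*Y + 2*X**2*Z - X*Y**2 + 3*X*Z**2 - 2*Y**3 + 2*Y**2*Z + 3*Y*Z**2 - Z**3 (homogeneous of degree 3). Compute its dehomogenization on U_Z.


f(x, y) = x**3 + 3*x**2*y + 2*x**2 - x*y**2 + 3*x - 2*y**3 + 2*y**2 + 3*y - 1

On U_Z we set Z = 1. Each monomial c·X^i·Y^j·Z^k in F becomes c·x^i·y^j·1^k = c·x^i·y^j.
Substituting Z = 1: F(X, Y, 1) = x**3 + 3*x**2*y + 2*x**2 - x*y**2 + 3*x - 2*y**3 + 2*y**2 + 3*y - 1.
Note: deg(f) ≤ deg(F) = 3; strict inequality happens when F is divisible by Z (lost terms).


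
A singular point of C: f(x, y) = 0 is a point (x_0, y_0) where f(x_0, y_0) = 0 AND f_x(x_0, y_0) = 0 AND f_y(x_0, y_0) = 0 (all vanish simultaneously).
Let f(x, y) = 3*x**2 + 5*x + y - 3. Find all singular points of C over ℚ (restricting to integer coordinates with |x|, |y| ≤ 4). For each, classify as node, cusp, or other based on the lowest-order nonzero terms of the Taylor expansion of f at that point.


No singular points in the scanned grid; C is smooth there.

Compute partial derivatives:
  f_x = 6*x + 5.
  f_y = 1.
f_y = 1 is a nonzero constant, so f_y never vanishes: no point (x, y) can satisfy f = f_x = f_y = 0. In particular no (x, y) ∈ {−4, ..., 4}² is singular; the curve is smooth.


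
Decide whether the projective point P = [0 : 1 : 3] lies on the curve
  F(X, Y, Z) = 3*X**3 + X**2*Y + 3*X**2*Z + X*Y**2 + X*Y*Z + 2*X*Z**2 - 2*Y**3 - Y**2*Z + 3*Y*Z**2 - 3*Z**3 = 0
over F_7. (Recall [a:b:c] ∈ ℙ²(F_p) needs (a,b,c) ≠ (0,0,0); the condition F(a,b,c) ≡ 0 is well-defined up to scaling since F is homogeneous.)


F(0,1,3) ≡ 4 (mod 7); P is NOT on the curve.

Evaluate F(0, 1, 3) term-by-term (mod 7).
  3*X**3 ↦ 3·0·1·1 = 0
  X**2*Y ↦ 1·0·1·1 = 0
  3*X**2*Z ↦ 3·0·1·3 = 0
  X*Y**2 ↦ 1·0·1·1 = 0
  X*Y*Z ↦ 1·0·1·3 = 0
  2*X*Z**2 ↦ 2·0·1·9 = 0
  -2*Y**3 ↦ -2·1·1·1 = -2
  -Y**2*Z ↦ -1·1·1·3 = -3
  3*Y*Z**2 ↦ 3·1·1·9 = 27
  -3*Z**3 ↦ -3·1·1·27 = -81
Sum: F(0, 1, 3) = (0) + (0) + (0) + (0) + (0) + (0) + (-2) + (-3) + (27) + (-81) = -59.
Reducing mod 7: -59 ≡ 4 (mod 7).
Since F(a, b, c) ≡ 4 ≠ 0 (mod 7), P does NOT lie on the curve.


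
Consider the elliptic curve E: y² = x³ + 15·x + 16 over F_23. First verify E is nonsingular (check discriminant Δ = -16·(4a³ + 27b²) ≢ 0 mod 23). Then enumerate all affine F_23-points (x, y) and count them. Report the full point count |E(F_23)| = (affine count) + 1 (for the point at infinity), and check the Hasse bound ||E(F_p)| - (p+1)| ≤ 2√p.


Affine points = {(0, 4), (0, 19), (1, 3), (1, 20), (2, 10), (2, 13), (4, 5), (4, 18), (5, 3), (5, 20), (6, 0), (7, 2), (7, 21), (8, 2), (8, 21), (9, 11), (9, 12), (10, 4), (10, 19), (13, 4), (13, 19), (14, 7), (14, 16), (17, 3), (17, 20), (18, 0), (20, 6), (20, 17), (21, 1), (21, 22), (22, 0)}; affine count = 31; |E(F_23)| = 32.

Discriminant check: Δ ∝ 4a³ + 27b² = 4·15³ + 27·16² = 4·3375 + 27·256 ≡ 11 (mod 23). Nonzero ⇒ E is nonsingular.
For each x ∈ F_23, compute rhs = x³ + 15·x + 16 mod 23, then count y ∈ F_23 with y² ≡ rhs.
  x = 0: rhs = 16, matching y values: 4, 19 (2 points).
  x = 1: rhs = 9, matching y values: 3, 20 (2 points).
  x = 2: rhs = 8, matching y values: 10, 13 (2 points).
  x = 3: rhs = 19, matching y values: none (0 points).
  x = 4: rhs = 2, matching y values: 5, 18 (2 points).
  x = 5: rhs = 9, matching y values: 3, 20 (2 points).
  x = 6: rhs = 0, matching y values: 0 (1 points).
  x = 7: rhs = 4, matching y values: 2, 21 (2 points).
  x = 8: rhs = 4, matching y values: 2, 21 (2 points).
  x = 9: rhs = 6, matching y values: 11, 12 (2 points).
  x = 10: rhs = 16, matching y values: 4, 19 (2 points).
  x = 11: rhs = 17, matching y values: none (0 points).
  x = 12: rhs = 15, matching y values: none (0 points).
  x = 13: rhs = 16, matching y values: 4, 19 (2 points).
  x = 14: rhs = 3, matching y values: 7, 16 (2 points).
  x = 15: rhs = 5, matching y values: none (0 points).
  x = 16: rhs = 5, matching y values: none (0 points).
  x = 17: rhs = 9, matching y values: 3, 20 (2 points).
  x = 18: rhs = 0, matching y values: 0 (1 points).
  x = 19: rhs = 7, matching y values: none (0 points).
  x = 20: rhs = 13, matching y values: 6, 17 (2 points).
  x = 21: rhs = 1, matching y values: 1, 22 (2 points).
  x = 22: rhs = 0, matching y values: 0 (1 points).
Total affine count: 31.
Full point count |E(F_23)| = 31 + 1 = 32.
Hasse bound: |32 − (23+1)| = |8| = 8 ≤ 2√23 ≈ 9.5917 ✓.


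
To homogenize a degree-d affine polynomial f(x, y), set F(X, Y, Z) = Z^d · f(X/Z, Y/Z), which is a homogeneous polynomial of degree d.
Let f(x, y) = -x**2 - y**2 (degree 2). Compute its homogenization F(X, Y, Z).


F(X, Y, Z) = -X**2 - Y**2

deg(f) = 2.
Substitute x = X/Z, y = Y/Z into f, then multiply by Z^2.
  monomial -1·x^2·y^0 ↦ -1·X^2·Y^0·Z^0.
  monomial -1·x^0·y^2 ↦ -1·X^0·Y^2·Z^0.
Collecting: F(X, Y, Z) = -X**2 - Y**2.


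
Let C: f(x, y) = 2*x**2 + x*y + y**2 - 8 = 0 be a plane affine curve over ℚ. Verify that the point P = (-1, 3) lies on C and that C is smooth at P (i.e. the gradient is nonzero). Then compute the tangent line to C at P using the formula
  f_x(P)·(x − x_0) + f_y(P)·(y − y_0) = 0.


Tangent line at P: -x + 5*y - 16 = 0.

Step 1: f(-1, 3) = 0, so P lies on C.
Step 2: partial derivatives
  f_x(x, y) = 4*x + y, f_y(x, y) = x + 2*y.
  f_x(P) = -1, f_y(P) = 5 (gradient nonzero, so P is smooth).
Step 3: tangent line at P: -1·(x − -1) + 5·(y − 3) = 0.
Expanding: -x + 5*y - 16 = 0.


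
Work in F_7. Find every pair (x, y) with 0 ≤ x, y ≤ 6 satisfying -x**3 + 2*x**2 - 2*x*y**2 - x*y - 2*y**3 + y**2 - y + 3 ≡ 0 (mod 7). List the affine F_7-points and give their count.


Affine F_7-points: {(0, 6), (1, 6), (4, 3), (6, 1), (6, 3)}; count = 5.

For each of the 49 pairs (x, y) ∈ F_7², evaluate f(x, y) mod 7. Record the zeros.
  x = 0: [0↦3, 1↦1, 2↦3, 3↦4, 4↦6, 5↦4, 6↦0]  zeros at y ∈ {6}
  x = 1: [0↦4, 1↦6, 2↦1, 3↦5, 4↦6, 5↦6, 6↦0]  zeros at y ∈ {6}
  x = 2: [0↦3, 1↦2, 2↦4, 3↦4, 4↦4, 5↦6, 6↦5]  zeros at y ∈ ∅
  x = 3: [0↦1, 1↦4, 2↦6, 3↦2, 4↦1, 5↦5, 6↦2]  zeros at y ∈ ∅
  x = 4: [0↦6, 1↦6, 2↦1, 3↦0, 4↦5, 5↦4, 6↦6]  zeros at y ∈ {3}
  x = 5: [0↦5, 1↦2, 2↦4, 3↦6, 4↦3, 5↦4, 6↦4]  zeros at y ∈ ∅
  x = 6: [0↦6, 1↦0, 2↦2, 3↦0, 4↦3, 5↦6, 6↦4]  zeros at y ∈ {1, 3}
Collecting zeros: affine points = {(0, 6), (1, 6), (4, 3), (6, 1), (6, 3)}.
Total count |C(F_7)_aff| = 5.
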